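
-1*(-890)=890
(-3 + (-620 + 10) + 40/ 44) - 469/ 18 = -126353/ 198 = -638.15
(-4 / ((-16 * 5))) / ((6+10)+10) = 1 / 520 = 0.00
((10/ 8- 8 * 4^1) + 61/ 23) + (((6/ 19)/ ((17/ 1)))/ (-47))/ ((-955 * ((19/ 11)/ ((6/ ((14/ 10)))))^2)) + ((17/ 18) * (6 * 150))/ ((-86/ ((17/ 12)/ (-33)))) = -277947615483012655/ 10043810527091418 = -27.67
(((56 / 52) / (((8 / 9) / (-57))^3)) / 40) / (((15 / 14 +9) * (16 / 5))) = -2205093051 / 10010624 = -220.28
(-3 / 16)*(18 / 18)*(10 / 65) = -3 / 104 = -0.03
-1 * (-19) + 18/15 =101/5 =20.20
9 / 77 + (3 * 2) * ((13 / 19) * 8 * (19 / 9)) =69.45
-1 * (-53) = 53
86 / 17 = 5.06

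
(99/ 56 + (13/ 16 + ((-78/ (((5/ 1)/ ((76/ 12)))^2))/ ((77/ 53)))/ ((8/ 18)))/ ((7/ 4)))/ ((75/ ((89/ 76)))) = -1.69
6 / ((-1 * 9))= -2 / 3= -0.67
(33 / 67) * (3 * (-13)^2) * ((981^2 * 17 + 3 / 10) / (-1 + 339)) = 16196535927 / 1340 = 12086967.11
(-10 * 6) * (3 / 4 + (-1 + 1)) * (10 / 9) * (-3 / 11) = 150 / 11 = 13.64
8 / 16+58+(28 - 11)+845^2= 1428201 / 2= 714100.50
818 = 818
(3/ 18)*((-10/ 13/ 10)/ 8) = -1/ 624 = -0.00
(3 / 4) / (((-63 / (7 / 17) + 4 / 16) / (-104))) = 24 / 47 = 0.51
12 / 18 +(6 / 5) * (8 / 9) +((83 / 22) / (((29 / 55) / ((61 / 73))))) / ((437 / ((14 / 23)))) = 555885217 / 319169505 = 1.74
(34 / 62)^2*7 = 2023 / 961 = 2.11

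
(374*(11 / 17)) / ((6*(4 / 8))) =242 / 3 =80.67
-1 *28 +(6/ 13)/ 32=-5821/ 208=-27.99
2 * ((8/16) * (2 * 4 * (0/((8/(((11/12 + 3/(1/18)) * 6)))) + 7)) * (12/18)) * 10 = 1120/3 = 373.33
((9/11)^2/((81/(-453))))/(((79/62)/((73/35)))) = -2050278/334565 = -6.13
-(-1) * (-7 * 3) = -21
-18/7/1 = -18/7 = -2.57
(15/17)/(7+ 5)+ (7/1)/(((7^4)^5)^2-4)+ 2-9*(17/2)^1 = -32222403955960590635837403239612648341/432942791741813903030417589467231796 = -74.43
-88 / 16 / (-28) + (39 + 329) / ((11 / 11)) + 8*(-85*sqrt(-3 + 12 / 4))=20619 / 56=368.20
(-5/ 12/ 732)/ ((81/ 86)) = -215/ 355752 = -0.00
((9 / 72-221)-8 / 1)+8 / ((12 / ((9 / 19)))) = -34741 / 152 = -228.56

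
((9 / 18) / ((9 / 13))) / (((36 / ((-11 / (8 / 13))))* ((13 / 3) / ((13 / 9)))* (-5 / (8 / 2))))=1859 / 19440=0.10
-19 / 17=-1.12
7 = 7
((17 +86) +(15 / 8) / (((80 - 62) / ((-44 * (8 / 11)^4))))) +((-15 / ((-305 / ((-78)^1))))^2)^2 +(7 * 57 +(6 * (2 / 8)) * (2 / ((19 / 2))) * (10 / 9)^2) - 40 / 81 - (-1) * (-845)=-3625882904638463 / 28361945316969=-127.84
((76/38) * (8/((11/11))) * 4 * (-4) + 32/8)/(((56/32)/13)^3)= -5061888/49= -103303.84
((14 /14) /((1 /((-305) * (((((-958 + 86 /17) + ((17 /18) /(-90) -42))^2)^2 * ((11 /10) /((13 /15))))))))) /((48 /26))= -378256330924508551461700641038591 /1840796254536192000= -205485169796705.29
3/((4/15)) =45/4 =11.25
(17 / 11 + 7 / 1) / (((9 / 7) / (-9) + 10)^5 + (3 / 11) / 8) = 12638864 / 137634809133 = 0.00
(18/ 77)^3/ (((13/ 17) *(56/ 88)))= 99144/ 3776773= 0.03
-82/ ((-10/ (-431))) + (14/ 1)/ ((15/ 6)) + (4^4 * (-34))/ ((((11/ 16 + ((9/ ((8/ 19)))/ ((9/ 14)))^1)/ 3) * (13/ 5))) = -44995579/ 11765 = -3824.53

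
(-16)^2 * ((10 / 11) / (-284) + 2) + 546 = 1057.18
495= 495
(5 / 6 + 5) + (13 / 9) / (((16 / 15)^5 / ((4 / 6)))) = 10271915 / 1572864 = 6.53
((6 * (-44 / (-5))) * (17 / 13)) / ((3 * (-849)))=-1496 / 55185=-0.03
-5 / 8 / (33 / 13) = -65 / 264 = -0.25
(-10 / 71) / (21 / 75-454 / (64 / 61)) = 8000 / 24562521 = 0.00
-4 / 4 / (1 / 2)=-2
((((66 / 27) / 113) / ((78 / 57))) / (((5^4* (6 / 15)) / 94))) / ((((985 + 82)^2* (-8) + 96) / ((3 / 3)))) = -0.00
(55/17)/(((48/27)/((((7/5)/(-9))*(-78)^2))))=-117117/68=-1722.31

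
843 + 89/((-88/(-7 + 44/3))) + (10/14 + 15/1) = 850.96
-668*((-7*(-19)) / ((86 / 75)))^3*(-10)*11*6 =687960902202.40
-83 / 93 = -0.89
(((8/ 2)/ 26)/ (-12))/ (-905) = 1/ 70590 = 0.00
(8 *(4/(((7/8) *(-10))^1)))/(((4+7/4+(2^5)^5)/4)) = -2048/4697621285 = -0.00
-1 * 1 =-1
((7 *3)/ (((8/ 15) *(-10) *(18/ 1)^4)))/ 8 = -7/ 1492992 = -0.00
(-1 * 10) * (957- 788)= -1690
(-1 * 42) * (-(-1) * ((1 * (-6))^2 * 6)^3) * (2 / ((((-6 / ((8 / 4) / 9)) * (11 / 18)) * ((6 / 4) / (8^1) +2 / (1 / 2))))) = 12251852.94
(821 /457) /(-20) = -821 /9140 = -0.09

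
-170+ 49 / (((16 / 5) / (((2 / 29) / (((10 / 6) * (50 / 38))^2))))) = -123090799 / 725000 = -169.78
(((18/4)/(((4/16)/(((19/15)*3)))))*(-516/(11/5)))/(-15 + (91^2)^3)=-88236/3123280886143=-0.00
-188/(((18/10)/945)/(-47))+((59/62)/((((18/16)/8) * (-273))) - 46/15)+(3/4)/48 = 113065875847459/24373440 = 4638896.92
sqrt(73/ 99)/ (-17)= -sqrt(803)/ 561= -0.05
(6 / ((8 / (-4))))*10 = -30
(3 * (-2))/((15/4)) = -8/5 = -1.60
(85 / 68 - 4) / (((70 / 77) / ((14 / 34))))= -847 / 680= -1.25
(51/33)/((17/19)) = 19/11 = 1.73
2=2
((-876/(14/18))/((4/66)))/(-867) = 43362/2023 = 21.43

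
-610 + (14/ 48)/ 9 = -131753/ 216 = -609.97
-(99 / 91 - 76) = 6817 / 91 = 74.91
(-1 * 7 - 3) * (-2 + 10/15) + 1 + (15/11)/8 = 3829/264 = 14.50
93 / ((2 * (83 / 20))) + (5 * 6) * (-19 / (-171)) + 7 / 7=3869 / 249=15.54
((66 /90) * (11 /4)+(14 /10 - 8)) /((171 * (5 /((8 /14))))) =-11 /3591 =-0.00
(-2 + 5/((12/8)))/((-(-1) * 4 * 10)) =1/30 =0.03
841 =841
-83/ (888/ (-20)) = 415/ 222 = 1.87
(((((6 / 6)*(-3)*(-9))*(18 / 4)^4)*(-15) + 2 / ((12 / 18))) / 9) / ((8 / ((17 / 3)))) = -15057223 / 1152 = -13070.51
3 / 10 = 0.30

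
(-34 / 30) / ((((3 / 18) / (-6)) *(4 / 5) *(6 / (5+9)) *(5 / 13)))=1547 / 5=309.40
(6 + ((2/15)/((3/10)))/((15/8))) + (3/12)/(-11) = 36913/5940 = 6.21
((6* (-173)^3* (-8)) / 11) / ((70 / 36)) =4473547488 / 385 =11619603.86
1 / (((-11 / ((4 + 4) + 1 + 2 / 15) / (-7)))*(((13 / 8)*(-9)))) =-7672 / 19305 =-0.40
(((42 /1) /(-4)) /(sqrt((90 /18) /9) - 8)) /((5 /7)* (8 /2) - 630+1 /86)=-455112 /215571343 - 18963* sqrt(5) /215571343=-0.00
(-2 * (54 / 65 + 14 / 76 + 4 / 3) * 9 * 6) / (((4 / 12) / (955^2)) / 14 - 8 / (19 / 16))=2399566230180 / 63739602953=37.65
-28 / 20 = -7 / 5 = -1.40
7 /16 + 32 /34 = 375 /272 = 1.38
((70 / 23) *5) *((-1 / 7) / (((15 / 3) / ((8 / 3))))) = -1.16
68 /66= 34 /33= 1.03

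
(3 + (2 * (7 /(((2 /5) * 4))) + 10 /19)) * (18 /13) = 8397 /494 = 17.00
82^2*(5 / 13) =33620 / 13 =2586.15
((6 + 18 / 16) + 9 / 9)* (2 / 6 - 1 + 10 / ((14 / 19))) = 104.85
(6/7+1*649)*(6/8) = 13647/28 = 487.39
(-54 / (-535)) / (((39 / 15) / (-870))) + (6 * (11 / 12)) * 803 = 12192743 / 2782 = 4382.73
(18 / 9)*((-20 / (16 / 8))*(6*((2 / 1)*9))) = -2160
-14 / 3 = -4.67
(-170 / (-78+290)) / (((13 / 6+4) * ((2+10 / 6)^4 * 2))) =-20655 / 57422002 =-0.00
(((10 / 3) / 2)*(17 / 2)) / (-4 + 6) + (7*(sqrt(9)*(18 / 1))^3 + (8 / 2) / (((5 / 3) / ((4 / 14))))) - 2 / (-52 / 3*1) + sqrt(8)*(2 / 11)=4*sqrt(2) / 11 + 6018317129 / 5460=1102256.40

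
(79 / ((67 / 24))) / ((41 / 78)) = 147888 / 2747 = 53.84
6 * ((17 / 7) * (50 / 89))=8.19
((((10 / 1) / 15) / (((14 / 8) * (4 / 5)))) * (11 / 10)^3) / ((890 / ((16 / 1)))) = 2662 / 233625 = 0.01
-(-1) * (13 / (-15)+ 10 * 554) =83087 / 15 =5539.13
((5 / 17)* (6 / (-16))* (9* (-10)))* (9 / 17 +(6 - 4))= 29025 / 1156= 25.11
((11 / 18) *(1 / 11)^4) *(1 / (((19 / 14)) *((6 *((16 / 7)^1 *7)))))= 7 / 21849696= 0.00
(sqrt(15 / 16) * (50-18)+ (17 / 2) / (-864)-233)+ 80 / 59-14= -25044907 / 101952+ 8 * sqrt(15)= -214.67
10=10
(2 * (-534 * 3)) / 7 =-3204 / 7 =-457.71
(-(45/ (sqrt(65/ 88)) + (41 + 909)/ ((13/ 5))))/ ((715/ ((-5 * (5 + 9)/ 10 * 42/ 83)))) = 5292 * sqrt(1430)/ 771485 + 279300/ 154297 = 2.07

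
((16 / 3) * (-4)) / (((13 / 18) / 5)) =-1920 / 13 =-147.69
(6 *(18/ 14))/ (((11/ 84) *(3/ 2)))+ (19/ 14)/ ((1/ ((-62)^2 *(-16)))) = -6424144/ 77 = -83430.44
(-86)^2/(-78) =-94.82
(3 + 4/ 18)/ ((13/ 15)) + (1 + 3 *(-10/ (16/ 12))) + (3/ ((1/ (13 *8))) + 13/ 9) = 69185/ 234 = 295.66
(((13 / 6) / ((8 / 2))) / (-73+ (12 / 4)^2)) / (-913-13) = 13 / 1422336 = 0.00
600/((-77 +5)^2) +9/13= 2269/2808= 0.81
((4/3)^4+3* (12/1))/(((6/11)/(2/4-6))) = -95953/243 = -394.87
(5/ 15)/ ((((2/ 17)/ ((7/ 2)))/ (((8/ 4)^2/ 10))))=119/ 30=3.97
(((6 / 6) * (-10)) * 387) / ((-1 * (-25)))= -154.80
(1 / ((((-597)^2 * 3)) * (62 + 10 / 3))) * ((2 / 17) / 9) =1 / 5343996546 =0.00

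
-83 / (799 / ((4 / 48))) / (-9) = 83 / 86292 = 0.00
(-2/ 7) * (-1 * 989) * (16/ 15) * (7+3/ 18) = 680432/ 315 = 2160.10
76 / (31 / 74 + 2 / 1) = 5624 / 179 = 31.42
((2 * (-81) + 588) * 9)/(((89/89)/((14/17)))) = 53676/17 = 3157.41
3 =3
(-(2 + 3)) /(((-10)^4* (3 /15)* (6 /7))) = -7 /2400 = -0.00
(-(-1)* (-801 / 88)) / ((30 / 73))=-19491 / 880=-22.15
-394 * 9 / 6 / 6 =-197 / 2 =-98.50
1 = 1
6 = 6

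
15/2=7.50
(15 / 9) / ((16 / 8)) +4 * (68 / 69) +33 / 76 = 5.21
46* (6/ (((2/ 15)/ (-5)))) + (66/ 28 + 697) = -135109/ 14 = -9650.64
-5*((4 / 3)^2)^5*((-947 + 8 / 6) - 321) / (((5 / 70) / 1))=278921216000 / 177147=1574518.43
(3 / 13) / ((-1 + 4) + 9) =1 / 52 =0.02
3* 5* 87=1305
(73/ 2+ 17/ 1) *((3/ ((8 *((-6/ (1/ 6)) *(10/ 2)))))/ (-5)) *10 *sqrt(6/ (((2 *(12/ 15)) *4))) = 107 *sqrt(15)/ 1920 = 0.22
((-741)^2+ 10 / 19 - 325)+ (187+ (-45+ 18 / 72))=41716307 / 76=548898.78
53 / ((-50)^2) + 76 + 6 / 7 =1345371 / 17500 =76.88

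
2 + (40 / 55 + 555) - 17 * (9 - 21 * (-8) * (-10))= 318612 / 11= 28964.73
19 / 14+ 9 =145 / 14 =10.36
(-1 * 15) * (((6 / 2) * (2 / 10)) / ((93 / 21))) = -63 / 31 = -2.03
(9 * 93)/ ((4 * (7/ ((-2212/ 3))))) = -22041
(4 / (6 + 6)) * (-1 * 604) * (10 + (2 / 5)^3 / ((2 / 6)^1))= -2051.99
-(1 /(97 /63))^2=-3969 /9409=-0.42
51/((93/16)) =272/31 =8.77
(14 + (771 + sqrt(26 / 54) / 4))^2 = (sqrt(39) + 28260)^2 / 1296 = 616497.38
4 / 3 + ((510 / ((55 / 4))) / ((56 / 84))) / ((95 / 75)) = 28376 / 627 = 45.26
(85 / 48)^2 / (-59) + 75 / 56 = 1223825 / 951552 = 1.29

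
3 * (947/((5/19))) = 53979/5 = 10795.80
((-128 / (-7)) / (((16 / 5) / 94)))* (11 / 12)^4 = 3440635 / 9072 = 379.26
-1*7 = -7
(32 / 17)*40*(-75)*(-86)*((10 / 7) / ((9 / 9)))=82560000 / 119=693781.51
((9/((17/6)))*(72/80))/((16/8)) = 1.43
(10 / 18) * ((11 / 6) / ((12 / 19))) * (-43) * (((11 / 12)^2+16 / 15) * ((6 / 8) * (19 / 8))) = -235.54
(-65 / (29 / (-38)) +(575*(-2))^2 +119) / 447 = 38358421 / 12963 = 2959.07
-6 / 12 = -0.50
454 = 454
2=2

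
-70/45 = -14/9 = -1.56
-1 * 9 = -9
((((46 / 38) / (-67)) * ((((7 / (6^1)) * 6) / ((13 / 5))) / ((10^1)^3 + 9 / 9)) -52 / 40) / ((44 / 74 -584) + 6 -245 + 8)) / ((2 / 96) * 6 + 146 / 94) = 214006494396 / 224982909384805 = 0.00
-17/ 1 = -17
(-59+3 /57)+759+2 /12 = 79825 /114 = 700.22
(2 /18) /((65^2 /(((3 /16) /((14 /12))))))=1 /236600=0.00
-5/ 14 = -0.36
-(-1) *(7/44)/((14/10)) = 5/44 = 0.11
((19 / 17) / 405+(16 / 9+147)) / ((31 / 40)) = 8194832 / 42687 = 191.97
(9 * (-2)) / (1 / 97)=-1746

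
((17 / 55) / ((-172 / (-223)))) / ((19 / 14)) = 26537 / 89870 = 0.30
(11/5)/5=11/25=0.44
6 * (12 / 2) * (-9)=-324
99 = 99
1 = 1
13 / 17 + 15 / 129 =644 / 731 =0.88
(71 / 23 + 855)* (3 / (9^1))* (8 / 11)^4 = 80838656 / 1010229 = 80.02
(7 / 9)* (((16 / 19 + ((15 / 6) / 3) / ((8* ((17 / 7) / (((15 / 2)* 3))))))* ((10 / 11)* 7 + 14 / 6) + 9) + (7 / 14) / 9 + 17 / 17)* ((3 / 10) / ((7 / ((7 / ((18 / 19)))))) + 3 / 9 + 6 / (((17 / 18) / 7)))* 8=2832021454409 / 391398480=7235.65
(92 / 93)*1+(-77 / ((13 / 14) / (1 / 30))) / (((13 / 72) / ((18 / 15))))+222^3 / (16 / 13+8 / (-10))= 69858885580634 / 2750475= 25398844.05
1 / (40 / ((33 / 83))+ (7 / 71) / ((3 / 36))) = 2343 / 238492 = 0.01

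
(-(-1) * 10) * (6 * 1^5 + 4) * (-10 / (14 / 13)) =-6500 / 7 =-928.57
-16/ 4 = -4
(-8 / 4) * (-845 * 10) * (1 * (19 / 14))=160550 / 7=22935.71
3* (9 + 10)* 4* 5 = 1140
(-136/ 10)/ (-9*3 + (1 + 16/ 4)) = 0.62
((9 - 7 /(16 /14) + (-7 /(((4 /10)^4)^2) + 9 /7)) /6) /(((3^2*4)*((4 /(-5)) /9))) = 31888615 /57344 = 556.09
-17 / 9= -1.89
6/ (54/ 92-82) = -276/ 3745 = -0.07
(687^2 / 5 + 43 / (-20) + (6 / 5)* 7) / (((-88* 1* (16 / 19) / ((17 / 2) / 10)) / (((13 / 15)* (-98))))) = 388458093751 / 4224000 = 91964.51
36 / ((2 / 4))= 72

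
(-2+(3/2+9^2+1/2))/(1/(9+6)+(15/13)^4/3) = 123.19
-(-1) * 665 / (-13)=-665 / 13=-51.15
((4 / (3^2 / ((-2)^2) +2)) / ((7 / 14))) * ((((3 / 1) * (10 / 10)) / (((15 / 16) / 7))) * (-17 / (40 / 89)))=-39872 / 25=-1594.88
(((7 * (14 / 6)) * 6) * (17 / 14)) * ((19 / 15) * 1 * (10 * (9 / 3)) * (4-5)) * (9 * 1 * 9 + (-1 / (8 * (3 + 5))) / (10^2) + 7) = -1273392939 / 3200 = -397935.29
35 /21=1.67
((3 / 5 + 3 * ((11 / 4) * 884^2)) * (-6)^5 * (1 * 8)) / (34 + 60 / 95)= -2721449798784 / 235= -11580637441.63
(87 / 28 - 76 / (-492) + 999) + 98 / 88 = 9502967 / 9471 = 1003.38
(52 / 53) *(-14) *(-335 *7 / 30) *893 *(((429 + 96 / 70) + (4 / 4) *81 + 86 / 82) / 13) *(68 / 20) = 20941672556588 / 162975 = 128496226.76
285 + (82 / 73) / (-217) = 4514603 / 15841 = 284.99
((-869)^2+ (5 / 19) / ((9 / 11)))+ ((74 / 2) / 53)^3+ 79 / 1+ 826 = 19247920127720 / 25457967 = 756066.66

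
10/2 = 5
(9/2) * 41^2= 15129/2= 7564.50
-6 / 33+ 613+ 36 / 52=613.51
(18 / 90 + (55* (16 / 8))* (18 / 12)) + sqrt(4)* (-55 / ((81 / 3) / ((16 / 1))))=13502 / 135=100.01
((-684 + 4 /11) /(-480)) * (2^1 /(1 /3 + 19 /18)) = 2.05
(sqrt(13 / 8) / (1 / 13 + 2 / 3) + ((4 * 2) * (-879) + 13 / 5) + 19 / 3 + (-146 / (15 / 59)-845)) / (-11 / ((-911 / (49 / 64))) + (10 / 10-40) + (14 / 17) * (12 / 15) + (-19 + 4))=158.27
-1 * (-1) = 1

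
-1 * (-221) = 221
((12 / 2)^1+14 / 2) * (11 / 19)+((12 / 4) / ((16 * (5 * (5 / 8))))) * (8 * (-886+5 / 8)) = -396581 / 950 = -417.45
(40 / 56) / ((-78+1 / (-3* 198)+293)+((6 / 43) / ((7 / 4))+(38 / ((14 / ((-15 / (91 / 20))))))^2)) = 1480593114 / 611792229211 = 0.00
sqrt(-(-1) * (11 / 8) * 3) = sqrt(66) / 4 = 2.03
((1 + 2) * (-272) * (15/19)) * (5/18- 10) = 119000/19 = 6263.16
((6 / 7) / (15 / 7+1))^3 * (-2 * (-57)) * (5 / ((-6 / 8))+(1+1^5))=-14364 / 1331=-10.79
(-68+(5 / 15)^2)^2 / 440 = 373321 / 35640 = 10.47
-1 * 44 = -44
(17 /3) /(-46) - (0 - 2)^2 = -569 /138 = -4.12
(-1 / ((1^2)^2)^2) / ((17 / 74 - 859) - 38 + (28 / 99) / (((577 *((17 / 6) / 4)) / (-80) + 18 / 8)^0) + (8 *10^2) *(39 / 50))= 7326 / 1996243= 0.00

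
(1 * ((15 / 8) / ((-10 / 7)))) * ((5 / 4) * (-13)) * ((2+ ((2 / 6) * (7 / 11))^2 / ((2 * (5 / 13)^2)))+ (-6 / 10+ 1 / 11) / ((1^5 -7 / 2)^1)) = 50.24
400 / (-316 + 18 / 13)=-520 / 409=-1.27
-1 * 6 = -6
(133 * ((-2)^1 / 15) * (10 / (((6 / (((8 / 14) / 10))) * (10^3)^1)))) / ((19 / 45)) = -1 / 250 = -0.00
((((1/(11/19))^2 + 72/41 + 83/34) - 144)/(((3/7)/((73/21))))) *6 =-561561041/84337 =-6658.54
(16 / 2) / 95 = 8 / 95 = 0.08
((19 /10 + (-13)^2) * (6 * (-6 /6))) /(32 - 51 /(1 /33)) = 5127 /8255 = 0.62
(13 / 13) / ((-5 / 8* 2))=-4 / 5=-0.80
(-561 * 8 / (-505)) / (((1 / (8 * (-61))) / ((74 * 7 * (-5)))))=1134494592 / 101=11232619.72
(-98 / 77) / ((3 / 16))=-224 / 33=-6.79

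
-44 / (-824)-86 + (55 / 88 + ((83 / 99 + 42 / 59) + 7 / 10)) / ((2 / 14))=-1583949767 / 24064920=-65.82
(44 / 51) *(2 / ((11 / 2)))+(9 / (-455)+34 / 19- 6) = -1726801 / 440895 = -3.92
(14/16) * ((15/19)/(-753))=-35/38152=-0.00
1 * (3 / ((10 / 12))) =18 / 5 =3.60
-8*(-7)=56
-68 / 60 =-17 / 15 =-1.13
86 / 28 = 43 / 14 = 3.07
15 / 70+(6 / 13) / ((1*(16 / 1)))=177 / 728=0.24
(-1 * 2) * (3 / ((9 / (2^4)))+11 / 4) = -97 / 6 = -16.17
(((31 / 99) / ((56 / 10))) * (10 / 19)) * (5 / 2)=3875 / 52668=0.07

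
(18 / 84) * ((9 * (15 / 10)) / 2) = 81 / 56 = 1.45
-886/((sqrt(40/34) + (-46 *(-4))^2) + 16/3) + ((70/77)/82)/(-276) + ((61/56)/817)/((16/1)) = -0.03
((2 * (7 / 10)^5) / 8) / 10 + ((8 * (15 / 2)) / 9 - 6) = 8050421 / 12000000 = 0.67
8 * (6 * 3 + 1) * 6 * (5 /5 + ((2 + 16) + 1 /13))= 226176 /13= 17398.15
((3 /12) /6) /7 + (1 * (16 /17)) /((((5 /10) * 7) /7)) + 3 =13961 /2856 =4.89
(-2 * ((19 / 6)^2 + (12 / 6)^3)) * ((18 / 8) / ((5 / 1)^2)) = -649 / 200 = -3.24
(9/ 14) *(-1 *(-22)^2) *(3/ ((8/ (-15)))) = 49005/ 28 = 1750.18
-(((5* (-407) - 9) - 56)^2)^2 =-19448100000000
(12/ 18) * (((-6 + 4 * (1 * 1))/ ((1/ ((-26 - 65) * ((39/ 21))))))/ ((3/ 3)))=676/ 3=225.33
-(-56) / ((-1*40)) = -7 / 5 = -1.40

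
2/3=0.67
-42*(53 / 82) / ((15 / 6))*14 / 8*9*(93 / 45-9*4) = 11896857 / 2050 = 5803.34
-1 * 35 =-35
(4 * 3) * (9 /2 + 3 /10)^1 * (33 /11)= 864 /5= 172.80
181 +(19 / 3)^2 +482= 6328 / 9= 703.11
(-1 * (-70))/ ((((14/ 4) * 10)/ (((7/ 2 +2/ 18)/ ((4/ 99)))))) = 715/ 4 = 178.75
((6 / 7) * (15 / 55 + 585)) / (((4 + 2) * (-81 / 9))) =-2146 / 231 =-9.29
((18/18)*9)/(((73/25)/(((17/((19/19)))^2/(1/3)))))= 195075/73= 2672.26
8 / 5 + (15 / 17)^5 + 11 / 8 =199337983 / 56794280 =3.51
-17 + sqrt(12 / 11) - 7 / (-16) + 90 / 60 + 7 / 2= -185 / 16 + 2*sqrt(33) / 11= -10.52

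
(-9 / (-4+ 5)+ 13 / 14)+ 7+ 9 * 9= 79.93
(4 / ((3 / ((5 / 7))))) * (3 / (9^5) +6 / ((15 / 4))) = 629876 / 413343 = 1.52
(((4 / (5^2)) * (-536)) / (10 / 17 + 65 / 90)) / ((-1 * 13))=656064 / 130325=5.03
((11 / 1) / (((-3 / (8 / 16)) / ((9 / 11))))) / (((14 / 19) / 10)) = -285 / 14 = -20.36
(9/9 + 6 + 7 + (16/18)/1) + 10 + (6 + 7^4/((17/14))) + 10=308782/153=2018.18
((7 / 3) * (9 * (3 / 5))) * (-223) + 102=-13539 / 5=-2707.80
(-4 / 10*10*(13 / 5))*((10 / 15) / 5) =-104 / 75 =-1.39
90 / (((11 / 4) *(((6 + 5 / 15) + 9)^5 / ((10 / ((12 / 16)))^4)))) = 86400000 / 70799773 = 1.22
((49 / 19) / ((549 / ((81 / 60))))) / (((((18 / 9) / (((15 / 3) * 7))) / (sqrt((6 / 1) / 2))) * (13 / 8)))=1029 * sqrt(3) / 15067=0.12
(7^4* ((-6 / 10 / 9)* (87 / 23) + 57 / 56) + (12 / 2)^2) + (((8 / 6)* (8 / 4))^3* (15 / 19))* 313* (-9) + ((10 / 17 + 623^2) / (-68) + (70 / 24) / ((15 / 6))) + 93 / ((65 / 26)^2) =-3484926582301 / 75775800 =-45989.97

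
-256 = -256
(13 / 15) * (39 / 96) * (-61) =-10309 / 480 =-21.48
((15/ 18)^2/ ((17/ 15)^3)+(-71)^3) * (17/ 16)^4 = -119572179149/ 262144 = -456131.66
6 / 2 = 3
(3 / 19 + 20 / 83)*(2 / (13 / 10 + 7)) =12580 / 130891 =0.10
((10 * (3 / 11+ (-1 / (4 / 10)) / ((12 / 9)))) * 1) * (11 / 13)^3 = -85305 / 8788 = -9.71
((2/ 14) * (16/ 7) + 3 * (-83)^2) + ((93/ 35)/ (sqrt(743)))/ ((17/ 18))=1674 * sqrt(743)/ 442085 + 1012699/ 49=20667.43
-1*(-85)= 85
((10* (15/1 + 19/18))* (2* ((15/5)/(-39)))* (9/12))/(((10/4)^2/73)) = -42194/195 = -216.38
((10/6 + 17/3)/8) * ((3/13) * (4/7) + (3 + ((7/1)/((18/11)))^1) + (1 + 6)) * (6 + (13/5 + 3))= 153.22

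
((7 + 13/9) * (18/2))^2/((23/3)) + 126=20226/23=879.39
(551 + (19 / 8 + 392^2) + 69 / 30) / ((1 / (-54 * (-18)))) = 1499015241 / 10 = 149901524.10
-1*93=-93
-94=-94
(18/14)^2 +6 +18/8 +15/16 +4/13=113623/10192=11.15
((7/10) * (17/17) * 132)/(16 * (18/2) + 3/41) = 574/895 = 0.64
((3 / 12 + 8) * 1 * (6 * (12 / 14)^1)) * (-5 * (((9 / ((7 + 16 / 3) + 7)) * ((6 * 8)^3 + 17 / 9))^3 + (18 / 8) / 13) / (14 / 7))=-513989784611122762369845 / 35510384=-14474351632218980.30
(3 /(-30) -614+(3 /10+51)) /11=-2814 /55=-51.16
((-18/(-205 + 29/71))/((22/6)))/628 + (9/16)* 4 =2090569/929126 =2.25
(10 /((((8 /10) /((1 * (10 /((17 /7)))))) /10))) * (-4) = -35000 /17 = -2058.82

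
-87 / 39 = -29 / 13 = -2.23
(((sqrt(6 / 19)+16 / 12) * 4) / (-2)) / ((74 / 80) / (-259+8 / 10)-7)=20656 * sqrt(114) / 1374327+82624 / 216999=0.54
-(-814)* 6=4884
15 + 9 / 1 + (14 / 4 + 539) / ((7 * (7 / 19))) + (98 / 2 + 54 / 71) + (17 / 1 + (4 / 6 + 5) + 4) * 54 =1713773 / 994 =1724.12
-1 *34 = -34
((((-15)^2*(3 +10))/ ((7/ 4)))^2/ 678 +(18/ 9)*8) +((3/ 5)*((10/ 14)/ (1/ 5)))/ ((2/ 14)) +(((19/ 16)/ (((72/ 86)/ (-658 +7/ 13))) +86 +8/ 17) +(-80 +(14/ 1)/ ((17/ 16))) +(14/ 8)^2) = 761607158491/ 234945984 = 3241.63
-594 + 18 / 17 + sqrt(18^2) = -9774 / 17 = -574.94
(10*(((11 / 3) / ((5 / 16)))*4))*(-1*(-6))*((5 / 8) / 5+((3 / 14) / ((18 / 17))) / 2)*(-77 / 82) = -73568 / 123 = -598.11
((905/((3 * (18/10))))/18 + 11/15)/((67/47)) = 1147129/162810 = 7.05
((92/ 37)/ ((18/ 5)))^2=0.48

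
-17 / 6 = -2.83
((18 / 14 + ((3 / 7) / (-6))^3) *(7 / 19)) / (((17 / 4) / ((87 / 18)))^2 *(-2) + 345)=2966207 / 2151313836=0.00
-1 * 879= -879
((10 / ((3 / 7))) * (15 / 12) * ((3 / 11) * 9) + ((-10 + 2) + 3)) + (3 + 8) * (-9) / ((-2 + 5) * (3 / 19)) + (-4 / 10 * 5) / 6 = -9421 / 66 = -142.74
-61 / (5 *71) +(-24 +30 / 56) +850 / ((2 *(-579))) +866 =4843798663 / 5755260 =841.63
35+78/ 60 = 363/ 10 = 36.30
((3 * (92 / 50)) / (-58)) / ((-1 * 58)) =69 / 42050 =0.00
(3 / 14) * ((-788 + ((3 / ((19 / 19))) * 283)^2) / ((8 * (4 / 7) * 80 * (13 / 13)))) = 2160039 / 5120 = 421.88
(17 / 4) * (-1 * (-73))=310.25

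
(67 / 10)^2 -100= -5511 / 100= -55.11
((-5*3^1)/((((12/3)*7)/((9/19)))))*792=-26730/133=-200.98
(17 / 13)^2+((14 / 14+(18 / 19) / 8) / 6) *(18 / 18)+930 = 71815669 / 77064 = 931.90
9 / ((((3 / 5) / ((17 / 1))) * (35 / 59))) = 3009 / 7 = 429.86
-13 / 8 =-1.62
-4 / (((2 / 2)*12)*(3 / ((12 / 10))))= -0.13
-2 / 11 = -0.18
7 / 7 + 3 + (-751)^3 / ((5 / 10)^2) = -1694259000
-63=-63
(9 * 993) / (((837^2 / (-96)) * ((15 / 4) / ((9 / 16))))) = -2648 / 14415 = -0.18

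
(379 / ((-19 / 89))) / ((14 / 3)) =-101193 / 266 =-380.42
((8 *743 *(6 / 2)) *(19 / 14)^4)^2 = 84381830938989081 / 23059204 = 3659355758.29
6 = 6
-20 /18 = -10 /9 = -1.11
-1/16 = -0.06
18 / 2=9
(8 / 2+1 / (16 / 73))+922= 14889 / 16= 930.56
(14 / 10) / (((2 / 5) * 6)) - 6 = -65 / 12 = -5.42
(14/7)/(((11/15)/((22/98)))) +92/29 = 5378/1421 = 3.78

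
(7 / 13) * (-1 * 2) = -1.08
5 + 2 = 7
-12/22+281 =3085/11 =280.45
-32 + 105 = 73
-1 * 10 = -10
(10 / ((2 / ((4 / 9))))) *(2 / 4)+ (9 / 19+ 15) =2836 / 171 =16.58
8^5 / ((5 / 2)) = 65536 / 5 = 13107.20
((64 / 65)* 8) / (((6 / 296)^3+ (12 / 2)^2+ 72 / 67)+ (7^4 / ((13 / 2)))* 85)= 0.00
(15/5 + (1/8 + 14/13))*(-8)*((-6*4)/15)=3496/65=53.78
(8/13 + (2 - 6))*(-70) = 3080/13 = 236.92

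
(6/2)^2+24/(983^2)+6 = 14494359/966289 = 15.00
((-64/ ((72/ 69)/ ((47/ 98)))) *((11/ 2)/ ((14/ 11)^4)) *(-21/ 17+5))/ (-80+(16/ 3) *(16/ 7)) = 174096131/ 50857982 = 3.42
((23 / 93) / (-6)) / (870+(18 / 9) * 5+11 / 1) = -23 / 497178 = -0.00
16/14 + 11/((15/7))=659/105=6.28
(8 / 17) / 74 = 4 / 629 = 0.01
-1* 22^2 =-484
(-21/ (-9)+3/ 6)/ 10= 17/ 60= 0.28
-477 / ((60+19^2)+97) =-477 / 518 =-0.92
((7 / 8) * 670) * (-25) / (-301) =8375 / 172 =48.69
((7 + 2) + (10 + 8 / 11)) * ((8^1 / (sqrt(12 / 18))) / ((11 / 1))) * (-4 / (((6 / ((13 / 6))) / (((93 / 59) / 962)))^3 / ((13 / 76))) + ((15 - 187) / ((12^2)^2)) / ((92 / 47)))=-173368769053016201 * sqrt(6) / 5703257797777026432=-0.07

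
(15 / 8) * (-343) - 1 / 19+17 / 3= -290705 / 456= -637.51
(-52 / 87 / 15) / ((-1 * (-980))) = -0.00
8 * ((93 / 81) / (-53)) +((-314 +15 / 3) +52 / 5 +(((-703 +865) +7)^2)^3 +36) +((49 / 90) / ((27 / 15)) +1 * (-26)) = 1000186794295725277 / 42930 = 23298085122192.53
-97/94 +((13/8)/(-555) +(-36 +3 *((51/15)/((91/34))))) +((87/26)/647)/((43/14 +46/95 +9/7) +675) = -369092846452210351/11109275072936040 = -33.22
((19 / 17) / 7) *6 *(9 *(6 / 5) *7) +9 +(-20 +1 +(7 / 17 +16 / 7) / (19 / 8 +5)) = 2204218 / 35105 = 62.79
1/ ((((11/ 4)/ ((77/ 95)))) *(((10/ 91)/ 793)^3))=2630521034643229/ 23750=110758780406.03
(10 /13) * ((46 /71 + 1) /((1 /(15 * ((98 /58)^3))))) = 158826150 /1731619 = 91.72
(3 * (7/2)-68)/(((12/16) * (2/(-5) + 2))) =-575/12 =-47.92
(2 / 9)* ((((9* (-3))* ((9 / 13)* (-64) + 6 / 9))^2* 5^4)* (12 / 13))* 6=2346411240000 / 2197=1068006936.73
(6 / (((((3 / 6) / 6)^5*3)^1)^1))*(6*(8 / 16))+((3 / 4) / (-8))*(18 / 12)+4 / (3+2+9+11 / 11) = 1433272441 / 960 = 1492992.13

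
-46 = -46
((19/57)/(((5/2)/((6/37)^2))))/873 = 8/1991895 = 0.00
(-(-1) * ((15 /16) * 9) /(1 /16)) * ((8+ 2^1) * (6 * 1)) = 8100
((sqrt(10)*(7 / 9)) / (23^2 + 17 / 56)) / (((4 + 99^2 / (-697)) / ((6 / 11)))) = -546448*sqrt(10) / 6859786989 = -0.00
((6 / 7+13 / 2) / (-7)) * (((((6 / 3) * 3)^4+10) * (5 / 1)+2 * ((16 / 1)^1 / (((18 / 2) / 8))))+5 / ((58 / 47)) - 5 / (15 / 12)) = -352624105 / 51156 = -6893.11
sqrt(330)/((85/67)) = 67 * sqrt(330)/85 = 14.32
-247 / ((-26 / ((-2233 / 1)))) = -42427 / 2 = -21213.50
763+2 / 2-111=653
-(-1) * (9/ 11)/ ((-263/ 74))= -666/ 2893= -0.23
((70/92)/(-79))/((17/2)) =-0.00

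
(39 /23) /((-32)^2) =39 /23552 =0.00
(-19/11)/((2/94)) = -893/11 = -81.18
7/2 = 3.50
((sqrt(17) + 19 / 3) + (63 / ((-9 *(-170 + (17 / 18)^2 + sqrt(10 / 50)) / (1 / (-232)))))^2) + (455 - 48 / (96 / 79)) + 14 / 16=14267910077190 *sqrt(5) / 189481510185008080992481 + sqrt(17) + 1922289920971677079505249015 / 4547556244440193943819544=426.83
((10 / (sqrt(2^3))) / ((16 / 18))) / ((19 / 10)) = 225 * sqrt(2) / 152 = 2.09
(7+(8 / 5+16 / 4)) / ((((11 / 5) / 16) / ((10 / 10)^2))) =1008 / 11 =91.64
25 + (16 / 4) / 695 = 17379 / 695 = 25.01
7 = 7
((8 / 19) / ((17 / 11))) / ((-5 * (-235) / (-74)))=-6512 / 379525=-0.02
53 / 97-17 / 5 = -1384 / 485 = -2.85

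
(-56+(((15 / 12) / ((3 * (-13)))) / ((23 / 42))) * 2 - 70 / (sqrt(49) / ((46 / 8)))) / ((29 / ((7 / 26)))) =-475601 / 450892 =-1.05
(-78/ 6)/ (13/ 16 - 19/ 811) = -168688/ 10239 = -16.48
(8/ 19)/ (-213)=-8/ 4047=-0.00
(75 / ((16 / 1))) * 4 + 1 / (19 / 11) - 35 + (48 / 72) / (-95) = -17873 / 1140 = -15.68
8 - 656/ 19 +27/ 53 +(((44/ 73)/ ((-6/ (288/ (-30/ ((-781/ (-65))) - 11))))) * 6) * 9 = 69535041309/ 774879451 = 89.74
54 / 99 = 6 / 11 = 0.55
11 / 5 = 2.20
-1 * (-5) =5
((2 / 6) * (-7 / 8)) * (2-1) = -7 / 24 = -0.29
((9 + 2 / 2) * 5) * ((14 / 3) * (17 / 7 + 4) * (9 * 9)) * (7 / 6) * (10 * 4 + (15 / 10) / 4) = 22892625 / 4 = 5723156.25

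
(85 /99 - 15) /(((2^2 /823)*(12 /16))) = -1152200 /297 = -3879.46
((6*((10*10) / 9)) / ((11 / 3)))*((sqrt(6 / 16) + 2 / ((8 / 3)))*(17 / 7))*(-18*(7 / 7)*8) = -367200 / 77 - 122400*sqrt(6) / 77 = -8662.57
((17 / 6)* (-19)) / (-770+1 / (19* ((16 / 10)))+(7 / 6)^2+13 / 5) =368220 / 5239481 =0.07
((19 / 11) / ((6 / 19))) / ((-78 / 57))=-6859 / 1716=-4.00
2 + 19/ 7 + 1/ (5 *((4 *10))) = 6607/ 1400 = 4.72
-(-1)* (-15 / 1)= -15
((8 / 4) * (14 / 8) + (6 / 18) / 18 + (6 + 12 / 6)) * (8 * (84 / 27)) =286.68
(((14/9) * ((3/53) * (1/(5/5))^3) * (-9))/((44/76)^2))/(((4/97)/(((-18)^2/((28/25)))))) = -212728275/12826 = -16585.71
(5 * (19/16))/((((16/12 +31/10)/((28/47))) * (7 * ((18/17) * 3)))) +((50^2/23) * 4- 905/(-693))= 1306860745/2996532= 436.12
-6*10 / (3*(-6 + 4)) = 10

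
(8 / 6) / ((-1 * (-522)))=2 / 783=0.00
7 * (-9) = -63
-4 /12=-1 /3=-0.33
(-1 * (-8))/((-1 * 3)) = -8/3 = -2.67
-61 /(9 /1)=-61 /9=-6.78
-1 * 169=-169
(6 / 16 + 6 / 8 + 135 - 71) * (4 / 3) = 521 / 6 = 86.83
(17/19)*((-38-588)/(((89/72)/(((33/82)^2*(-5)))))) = 1043022420/2842571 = 366.93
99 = 99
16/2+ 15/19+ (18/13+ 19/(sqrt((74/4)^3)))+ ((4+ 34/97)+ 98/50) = 38* sqrt(74)/1369+ 9873866/598975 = 16.72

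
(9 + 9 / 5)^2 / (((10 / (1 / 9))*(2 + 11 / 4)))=648 / 2375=0.27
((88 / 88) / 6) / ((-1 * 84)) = -1 / 504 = -0.00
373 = 373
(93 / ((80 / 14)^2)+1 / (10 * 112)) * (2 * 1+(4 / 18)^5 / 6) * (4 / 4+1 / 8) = 1130567779 / 176359680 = 6.41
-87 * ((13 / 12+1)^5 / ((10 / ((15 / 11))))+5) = -547794485 / 608256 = -900.60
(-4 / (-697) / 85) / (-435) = -4 / 25771575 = -0.00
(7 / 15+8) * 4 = 508 / 15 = 33.87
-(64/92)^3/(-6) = 2048/36501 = 0.06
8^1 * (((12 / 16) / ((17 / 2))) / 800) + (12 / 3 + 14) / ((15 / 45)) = 183603 / 3400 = 54.00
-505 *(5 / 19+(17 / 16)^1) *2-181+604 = -139219 / 152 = -915.91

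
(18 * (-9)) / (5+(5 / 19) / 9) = -13851 / 430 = -32.21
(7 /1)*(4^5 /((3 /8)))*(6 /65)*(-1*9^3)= -83607552 /65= -1286270.03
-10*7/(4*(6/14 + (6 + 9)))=-245/216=-1.13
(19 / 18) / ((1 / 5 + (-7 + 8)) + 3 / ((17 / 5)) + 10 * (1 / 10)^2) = 1615 / 3339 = 0.48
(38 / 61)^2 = 1444 / 3721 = 0.39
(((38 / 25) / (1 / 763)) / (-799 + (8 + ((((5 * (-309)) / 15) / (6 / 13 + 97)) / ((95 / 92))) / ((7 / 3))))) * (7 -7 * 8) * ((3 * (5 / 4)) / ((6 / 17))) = 2034939004511 / 2667322276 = 762.91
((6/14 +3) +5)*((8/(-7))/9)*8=-3776/441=-8.56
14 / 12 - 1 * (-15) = 97 / 6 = 16.17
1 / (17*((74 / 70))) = 35 / 629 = 0.06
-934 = -934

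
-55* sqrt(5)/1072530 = -11* sqrt(5)/214506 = -0.00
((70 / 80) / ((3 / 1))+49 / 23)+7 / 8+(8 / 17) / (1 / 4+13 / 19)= 633089 / 166566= 3.80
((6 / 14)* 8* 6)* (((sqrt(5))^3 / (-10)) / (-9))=8* sqrt(5) / 7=2.56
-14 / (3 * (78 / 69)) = -161 / 39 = -4.13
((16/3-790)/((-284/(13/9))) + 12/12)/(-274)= -19135/1050516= -0.02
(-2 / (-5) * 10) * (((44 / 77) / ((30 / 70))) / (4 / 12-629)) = -8 / 943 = -0.01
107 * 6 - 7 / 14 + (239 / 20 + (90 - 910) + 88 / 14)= -22437 / 140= -160.26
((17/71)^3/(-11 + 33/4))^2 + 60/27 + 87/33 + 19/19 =817283287225916/139501209189969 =5.86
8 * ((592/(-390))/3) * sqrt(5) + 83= 83 - 2368 * sqrt(5)/585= 73.95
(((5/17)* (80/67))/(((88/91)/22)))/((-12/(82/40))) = -18655/13668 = -1.36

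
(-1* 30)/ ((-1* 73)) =30/ 73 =0.41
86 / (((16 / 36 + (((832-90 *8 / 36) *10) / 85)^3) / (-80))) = -76053240 / 9636976817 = -0.01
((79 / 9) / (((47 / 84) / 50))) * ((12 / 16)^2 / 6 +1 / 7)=104675 / 564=185.59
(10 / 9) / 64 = 5 / 288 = 0.02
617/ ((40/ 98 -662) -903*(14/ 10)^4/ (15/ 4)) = -94478125/ 242955646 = -0.39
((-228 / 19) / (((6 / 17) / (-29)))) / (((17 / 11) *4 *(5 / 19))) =6061 / 10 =606.10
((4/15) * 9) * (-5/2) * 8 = -48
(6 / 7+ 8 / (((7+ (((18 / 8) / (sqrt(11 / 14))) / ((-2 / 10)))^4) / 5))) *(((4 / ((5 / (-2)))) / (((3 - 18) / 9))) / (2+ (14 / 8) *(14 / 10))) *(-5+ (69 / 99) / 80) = -4548238519796 / 4919103787675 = -0.92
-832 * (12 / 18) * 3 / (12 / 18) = -2496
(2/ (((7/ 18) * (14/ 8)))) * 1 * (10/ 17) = 1.73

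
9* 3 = 27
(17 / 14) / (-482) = -17 / 6748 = -0.00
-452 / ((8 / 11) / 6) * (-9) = 33561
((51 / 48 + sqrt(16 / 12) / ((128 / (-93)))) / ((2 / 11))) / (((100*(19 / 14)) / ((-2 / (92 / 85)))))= -22253 / 279680 + 40579*sqrt(3) / 1118720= -0.02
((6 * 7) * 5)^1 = 210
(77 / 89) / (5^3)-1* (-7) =77952 / 11125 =7.01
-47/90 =-0.52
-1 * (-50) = 50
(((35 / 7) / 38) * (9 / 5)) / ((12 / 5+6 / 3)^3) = 1125 / 404624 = 0.00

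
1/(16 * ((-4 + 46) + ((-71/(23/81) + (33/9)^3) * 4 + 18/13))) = -8073/98116544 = -0.00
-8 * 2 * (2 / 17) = -32 / 17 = -1.88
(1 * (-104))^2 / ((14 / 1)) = 5408 / 7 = 772.57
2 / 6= 1 / 3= 0.33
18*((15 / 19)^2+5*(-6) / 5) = -34938 / 361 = -96.78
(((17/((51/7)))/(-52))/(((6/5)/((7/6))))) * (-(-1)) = -245/5616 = -0.04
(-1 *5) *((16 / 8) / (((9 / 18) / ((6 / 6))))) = -20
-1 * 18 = -18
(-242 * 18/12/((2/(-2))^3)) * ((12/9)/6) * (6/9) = 484/9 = 53.78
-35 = -35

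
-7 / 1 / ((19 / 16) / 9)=-1008 / 19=-53.05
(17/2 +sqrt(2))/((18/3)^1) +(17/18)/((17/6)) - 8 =-6.01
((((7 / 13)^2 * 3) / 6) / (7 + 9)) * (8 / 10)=49 / 6760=0.01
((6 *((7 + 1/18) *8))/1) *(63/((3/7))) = 49784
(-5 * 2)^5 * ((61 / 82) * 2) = -6100000 / 41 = -148780.49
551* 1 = 551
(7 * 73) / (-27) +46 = 731 / 27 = 27.07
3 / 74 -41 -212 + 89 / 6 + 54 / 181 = -4778198 / 20091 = -237.83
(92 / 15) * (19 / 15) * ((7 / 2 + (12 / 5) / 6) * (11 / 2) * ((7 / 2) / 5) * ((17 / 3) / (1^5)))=7436429 / 11250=661.02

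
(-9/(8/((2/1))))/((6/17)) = -51/8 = -6.38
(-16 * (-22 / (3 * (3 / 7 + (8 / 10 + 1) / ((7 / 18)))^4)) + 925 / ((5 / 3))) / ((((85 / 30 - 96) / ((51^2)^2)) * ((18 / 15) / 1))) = -33594813.69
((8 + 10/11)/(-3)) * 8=-784/33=-23.76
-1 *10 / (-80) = 1 / 8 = 0.12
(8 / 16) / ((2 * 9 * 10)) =0.00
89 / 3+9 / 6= 187 / 6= 31.17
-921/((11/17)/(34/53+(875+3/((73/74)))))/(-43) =1237858077/42559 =29085.69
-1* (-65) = 65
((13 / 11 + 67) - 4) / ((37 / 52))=36712 / 407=90.20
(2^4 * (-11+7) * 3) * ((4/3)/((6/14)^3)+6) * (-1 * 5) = 594560/27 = 22020.74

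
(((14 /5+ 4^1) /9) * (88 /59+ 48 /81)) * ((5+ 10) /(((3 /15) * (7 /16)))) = 9030400 /33453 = 269.94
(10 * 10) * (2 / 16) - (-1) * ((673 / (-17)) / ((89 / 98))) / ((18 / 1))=274471 / 27234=10.08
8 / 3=2.67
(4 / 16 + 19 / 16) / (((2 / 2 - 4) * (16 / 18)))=-0.54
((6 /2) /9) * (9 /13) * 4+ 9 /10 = 237 /130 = 1.82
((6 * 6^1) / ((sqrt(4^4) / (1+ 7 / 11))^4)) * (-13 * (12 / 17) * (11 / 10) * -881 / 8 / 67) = 2028864591 / 31047864320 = 0.07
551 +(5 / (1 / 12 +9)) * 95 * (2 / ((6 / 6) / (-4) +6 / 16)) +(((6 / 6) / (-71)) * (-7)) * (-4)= 10736337 / 7739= 1387.30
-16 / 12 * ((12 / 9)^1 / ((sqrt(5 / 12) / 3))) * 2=-64 * sqrt(15) / 15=-16.52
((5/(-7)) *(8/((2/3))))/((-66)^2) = -0.00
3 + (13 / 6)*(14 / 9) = 172 / 27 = 6.37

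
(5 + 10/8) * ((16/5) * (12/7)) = 240/7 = 34.29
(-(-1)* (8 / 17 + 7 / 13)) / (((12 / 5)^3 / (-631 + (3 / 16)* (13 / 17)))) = -4783154875 / 103873536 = -46.05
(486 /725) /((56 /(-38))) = -4617 /10150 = -0.45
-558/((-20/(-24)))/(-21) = 1116/35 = 31.89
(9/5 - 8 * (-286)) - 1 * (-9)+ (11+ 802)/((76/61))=1121509/380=2951.34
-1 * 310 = -310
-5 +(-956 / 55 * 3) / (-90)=-3647 / 825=-4.42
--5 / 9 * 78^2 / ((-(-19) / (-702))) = -2372760 / 19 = -124882.11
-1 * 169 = -169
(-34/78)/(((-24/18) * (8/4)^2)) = 17/208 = 0.08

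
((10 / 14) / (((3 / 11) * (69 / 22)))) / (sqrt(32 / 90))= 605 * sqrt(5) / 966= 1.40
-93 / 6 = -31 / 2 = -15.50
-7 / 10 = -0.70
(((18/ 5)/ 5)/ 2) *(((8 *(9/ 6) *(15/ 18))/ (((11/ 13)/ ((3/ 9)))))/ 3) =26/ 55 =0.47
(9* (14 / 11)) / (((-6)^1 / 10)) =-210 / 11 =-19.09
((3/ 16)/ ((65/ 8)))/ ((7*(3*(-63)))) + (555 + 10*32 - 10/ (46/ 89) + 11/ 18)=188176697/ 219765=856.26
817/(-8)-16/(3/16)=-4499/24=-187.46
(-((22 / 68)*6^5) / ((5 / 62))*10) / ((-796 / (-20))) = -26516160 / 3383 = -7838.06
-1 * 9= -9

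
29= 29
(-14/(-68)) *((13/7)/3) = 13/102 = 0.13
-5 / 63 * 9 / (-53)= 5 / 371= 0.01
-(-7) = 7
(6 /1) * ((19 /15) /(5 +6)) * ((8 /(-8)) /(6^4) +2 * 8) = 7163 /648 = 11.05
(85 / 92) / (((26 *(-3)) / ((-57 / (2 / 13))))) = 1615 / 368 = 4.39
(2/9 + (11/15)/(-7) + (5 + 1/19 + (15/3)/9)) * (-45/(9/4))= -137072/1197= -114.51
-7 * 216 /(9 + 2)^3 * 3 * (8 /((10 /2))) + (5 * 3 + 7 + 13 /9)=1077613 /59895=17.99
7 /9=0.78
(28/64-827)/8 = -13225/128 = -103.32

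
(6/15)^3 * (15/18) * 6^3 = 288/25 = 11.52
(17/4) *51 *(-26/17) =-663/2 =-331.50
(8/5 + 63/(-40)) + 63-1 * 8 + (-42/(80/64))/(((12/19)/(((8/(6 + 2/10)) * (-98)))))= 6782.25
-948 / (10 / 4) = -1896 / 5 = -379.20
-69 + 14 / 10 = -67.60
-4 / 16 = -1 / 4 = -0.25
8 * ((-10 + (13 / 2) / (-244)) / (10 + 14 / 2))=-4893 / 1037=-4.72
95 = 95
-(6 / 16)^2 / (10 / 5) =-9 / 128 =-0.07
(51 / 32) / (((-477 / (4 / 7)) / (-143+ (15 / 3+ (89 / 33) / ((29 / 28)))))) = 1101379 / 4260564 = 0.26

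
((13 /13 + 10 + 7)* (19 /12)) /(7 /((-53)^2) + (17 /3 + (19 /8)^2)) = 15370848 /6099683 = 2.52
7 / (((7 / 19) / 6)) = 114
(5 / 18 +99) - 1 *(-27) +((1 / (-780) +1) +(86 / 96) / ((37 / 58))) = 22282363 / 173160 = 128.68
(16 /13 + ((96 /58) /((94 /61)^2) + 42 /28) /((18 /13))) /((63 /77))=309724943 /89941644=3.44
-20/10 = -2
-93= -93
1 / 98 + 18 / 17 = 1781 / 1666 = 1.07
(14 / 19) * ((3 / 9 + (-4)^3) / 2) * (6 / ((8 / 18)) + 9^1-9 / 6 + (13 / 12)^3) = -51454445 / 98496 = -522.40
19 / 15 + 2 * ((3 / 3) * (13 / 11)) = 599 / 165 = 3.63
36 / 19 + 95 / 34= 3029 / 646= 4.69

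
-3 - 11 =-14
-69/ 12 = -23/ 4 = -5.75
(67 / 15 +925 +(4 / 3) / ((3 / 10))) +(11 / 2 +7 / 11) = 930647 / 990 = 940.05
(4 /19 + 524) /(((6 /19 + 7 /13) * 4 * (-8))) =-16185 /844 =-19.18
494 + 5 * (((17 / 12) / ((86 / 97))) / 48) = 24479029 / 49536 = 494.17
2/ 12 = 1/ 6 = 0.17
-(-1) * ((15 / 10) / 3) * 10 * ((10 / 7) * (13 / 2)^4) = 714025 / 56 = 12750.45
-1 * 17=-17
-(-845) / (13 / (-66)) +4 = -4286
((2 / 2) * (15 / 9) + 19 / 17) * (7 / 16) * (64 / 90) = 1988 / 2295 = 0.87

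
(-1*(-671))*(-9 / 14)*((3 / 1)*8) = -72468 / 7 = -10352.57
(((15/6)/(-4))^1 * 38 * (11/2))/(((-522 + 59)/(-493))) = -515185/3704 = -139.09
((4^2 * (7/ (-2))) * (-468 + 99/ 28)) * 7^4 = 62450010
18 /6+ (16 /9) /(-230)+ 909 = 943912 /1035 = 911.99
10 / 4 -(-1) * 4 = 13 / 2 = 6.50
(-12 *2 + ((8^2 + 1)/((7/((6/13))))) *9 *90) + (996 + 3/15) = 155527/35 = 4443.63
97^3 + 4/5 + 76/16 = 18253571/20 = 912678.55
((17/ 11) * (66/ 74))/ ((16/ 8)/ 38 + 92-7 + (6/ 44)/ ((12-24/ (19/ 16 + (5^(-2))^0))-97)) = 71607162/ 4418435401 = 0.02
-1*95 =-95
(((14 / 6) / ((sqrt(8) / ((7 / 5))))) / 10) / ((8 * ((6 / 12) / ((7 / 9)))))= 343 * sqrt(2) / 21600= 0.02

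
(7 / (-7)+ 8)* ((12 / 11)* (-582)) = -48888 / 11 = -4444.36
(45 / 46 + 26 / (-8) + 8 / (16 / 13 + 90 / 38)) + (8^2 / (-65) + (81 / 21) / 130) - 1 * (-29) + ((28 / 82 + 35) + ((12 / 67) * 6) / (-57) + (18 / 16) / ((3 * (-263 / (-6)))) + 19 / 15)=1010079317566867 / 15637386585210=64.59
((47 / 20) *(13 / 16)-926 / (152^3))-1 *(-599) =5275693561 / 8779520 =600.91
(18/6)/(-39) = -1/13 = -0.08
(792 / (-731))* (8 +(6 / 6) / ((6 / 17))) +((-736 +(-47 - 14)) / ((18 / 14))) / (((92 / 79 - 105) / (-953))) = -307672568123 / 53967537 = -5701.07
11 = 11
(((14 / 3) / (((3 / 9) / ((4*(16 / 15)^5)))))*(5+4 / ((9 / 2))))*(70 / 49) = 650.53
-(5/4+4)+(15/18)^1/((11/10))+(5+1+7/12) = 23/11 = 2.09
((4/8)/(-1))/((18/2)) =-1/18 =-0.06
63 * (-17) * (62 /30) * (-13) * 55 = 1582581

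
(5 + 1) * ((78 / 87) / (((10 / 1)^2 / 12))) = 468 / 725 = 0.65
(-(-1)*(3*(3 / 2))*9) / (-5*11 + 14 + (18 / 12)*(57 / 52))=-4212 / 4093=-1.03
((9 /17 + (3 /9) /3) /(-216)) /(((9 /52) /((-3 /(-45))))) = -637 /557685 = -0.00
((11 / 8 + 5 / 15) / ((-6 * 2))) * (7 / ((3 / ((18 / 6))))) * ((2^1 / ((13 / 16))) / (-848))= 287 / 99216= 0.00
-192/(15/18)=-230.40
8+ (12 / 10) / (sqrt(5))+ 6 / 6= 6*sqrt(5) / 25+ 9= 9.54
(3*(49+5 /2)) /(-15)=-103 /10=-10.30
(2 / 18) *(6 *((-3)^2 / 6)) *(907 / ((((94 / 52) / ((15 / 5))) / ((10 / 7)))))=707460 / 329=2150.33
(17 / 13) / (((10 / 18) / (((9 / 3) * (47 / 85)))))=1269 / 325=3.90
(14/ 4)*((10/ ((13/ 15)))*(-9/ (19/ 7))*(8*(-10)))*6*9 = 142884000/ 247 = 578477.73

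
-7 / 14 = -1 / 2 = -0.50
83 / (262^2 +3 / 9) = 249 / 205933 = 0.00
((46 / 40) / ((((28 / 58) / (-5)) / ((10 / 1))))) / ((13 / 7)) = -3335 / 52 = -64.13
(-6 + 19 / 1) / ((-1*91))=-1 / 7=-0.14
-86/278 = -43/139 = -0.31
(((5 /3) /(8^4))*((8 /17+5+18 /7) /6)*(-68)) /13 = -1595 /559104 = -0.00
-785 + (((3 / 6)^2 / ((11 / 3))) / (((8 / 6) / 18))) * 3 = -68837 / 88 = -782.24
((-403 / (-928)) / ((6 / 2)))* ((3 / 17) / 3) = 0.01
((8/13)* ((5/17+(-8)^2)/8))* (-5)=-5465/221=-24.73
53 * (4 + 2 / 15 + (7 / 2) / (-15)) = 2067 / 10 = 206.70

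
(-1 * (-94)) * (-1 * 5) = -470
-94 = -94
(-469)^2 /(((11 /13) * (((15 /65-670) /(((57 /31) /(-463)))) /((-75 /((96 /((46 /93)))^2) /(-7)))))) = 1334392620925 /3043755595102464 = 0.00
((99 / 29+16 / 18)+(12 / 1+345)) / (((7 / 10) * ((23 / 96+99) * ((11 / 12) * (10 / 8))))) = 96563200 / 21273791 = 4.54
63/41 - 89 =-3586/41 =-87.46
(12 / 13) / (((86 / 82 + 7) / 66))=492 / 65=7.57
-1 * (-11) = 11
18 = 18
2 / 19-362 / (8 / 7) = -24065 / 76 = -316.64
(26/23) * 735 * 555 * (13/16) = 68939325/184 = 374670.24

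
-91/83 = -1.10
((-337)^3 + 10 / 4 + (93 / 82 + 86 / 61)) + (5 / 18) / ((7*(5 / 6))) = -2010122992897 / 52521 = -38272747.91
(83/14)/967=83/13538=0.01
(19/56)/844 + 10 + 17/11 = 6002737/519904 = 11.55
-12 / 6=-2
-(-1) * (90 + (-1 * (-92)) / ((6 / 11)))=776 / 3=258.67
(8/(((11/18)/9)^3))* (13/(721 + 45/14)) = 6190224768/13495009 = 458.70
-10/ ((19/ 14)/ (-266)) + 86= 2046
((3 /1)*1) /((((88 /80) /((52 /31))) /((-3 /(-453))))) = 1560 /51491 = 0.03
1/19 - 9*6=-1025/19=-53.95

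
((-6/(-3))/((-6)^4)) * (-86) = -43/324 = -0.13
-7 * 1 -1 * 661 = -668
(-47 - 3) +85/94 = -49.10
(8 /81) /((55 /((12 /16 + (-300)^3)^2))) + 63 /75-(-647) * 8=6479999665625363 /4950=1309090841540.48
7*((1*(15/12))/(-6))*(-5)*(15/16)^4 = 2953125/524288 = 5.63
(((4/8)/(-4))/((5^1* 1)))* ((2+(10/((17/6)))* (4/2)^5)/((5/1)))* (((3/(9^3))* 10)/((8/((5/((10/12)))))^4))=-977/130560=-0.01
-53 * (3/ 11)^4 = -4293/ 14641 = -0.29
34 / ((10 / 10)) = 34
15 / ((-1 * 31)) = -15 / 31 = -0.48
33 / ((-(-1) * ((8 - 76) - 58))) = -11 / 42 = -0.26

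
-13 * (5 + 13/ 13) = -78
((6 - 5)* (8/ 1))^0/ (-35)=-1/ 35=-0.03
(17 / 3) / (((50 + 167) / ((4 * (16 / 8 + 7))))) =204 / 217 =0.94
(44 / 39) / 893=44 / 34827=0.00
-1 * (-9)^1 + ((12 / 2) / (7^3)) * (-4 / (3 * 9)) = 27775 / 3087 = 9.00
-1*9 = -9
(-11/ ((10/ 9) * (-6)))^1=33/ 20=1.65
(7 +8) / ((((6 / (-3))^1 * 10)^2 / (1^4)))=3 / 80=0.04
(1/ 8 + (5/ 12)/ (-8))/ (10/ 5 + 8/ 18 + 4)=21/ 1856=0.01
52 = 52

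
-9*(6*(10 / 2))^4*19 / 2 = -69255000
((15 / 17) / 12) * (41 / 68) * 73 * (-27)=-404055 / 4624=-87.38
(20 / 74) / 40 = 1 / 148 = 0.01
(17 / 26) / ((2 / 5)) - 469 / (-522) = 34379 / 13572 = 2.53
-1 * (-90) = 90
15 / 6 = 2.50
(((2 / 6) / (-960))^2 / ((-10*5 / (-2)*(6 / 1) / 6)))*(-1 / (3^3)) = -1 / 5598720000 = -0.00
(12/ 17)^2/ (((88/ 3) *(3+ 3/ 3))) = 27/ 6358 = 0.00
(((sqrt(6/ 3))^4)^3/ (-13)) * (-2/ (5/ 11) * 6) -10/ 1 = 7798/ 65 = 119.97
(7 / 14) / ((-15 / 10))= -1 / 3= -0.33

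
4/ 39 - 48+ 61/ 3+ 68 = 40.44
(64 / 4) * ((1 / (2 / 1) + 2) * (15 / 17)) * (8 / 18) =800 / 51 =15.69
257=257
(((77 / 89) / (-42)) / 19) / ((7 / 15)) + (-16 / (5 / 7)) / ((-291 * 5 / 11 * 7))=3766499 / 172228350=0.02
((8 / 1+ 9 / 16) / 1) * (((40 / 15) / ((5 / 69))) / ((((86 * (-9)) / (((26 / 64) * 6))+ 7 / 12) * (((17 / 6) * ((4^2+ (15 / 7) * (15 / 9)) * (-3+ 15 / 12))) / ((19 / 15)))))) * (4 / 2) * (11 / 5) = 545376 / 9551875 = 0.06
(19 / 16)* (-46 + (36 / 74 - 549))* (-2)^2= -417943 / 148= -2823.94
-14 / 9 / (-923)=14 / 8307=0.00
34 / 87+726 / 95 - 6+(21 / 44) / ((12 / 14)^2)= 3902117 / 1454640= 2.68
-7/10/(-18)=7/180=0.04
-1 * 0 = 0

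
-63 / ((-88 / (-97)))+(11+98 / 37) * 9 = 173853 / 3256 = 53.39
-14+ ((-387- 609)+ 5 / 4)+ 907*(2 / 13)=-45199 / 52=-869.21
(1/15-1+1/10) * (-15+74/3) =-8.06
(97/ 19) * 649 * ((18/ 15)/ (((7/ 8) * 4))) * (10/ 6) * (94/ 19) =23670328/ 2527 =9366.97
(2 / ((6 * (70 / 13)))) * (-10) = -13 / 21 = -0.62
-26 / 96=-13 / 48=-0.27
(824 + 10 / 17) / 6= 7009 / 51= 137.43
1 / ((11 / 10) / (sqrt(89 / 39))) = 10*sqrt(3471) / 429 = 1.37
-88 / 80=-11 / 10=-1.10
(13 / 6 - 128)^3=-430368875 / 216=-1992448.50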